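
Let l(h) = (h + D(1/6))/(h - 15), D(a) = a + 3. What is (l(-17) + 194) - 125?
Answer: 13331/192 ≈ 69.432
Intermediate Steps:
D(a) = 3 + a
l(h) = (19/6 + h)/(-15 + h) (l(h) = (h + (3 + 1/6))/(h - 15) = (h + (3 + 1/6))/(-15 + h) = (h + 19/6)/(-15 + h) = (19/6 + h)/(-15 + h))
(l(-17) + 194) - 125 = ((19/6 - 17)/(-15 - 17) + 194) - 125 = (-83/6/(-32) + 194) - 125 = (-1/32*(-83/6) + 194) - 125 = (83/192 + 194) - 125 = 37331/192 - 125 = 13331/192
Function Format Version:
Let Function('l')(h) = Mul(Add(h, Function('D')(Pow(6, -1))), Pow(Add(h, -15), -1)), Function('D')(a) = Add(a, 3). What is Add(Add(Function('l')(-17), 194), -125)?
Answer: Rational(13331, 192) ≈ 69.432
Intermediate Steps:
Function('D')(a) = Add(3, a)
Function('l')(h) = Mul(Pow(Add(-15, h), -1), Add(Rational(19, 6), h)) (Function('l')(h) = Mul(Add(h, Add(3, Pow(6, -1))), Pow(Add(h, -15), -1)) = Mul(Add(h, Add(3, Rational(1, 6))), Pow(Add(-15, h), -1)) = Mul(Add(h, Rational(19, 6)), Pow(Add(-15, h), -1)) = Mul(Add(Rational(19, 6), h), Pow(Add(-15, h), -1)) = Mul(Pow(Add(-15, h), -1), Add(Rational(19, 6), h)))
Add(Add(Function('l')(-17), 194), -125) = Add(Add(Mul(Pow(Add(-15, -17), -1), Add(Rational(19, 6), -17)), 194), -125) = Add(Add(Mul(Pow(-32, -1), Rational(-83, 6)), 194), -125) = Add(Add(Mul(Rational(-1, 32), Rational(-83, 6)), 194), -125) = Add(Add(Rational(83, 192), 194), -125) = Add(Rational(37331, 192), -125) = Rational(13331, 192)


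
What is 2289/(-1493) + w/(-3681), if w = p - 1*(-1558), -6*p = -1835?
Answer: -67251073/32974398 ≈ -2.0395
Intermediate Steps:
p = 1835/6 (p = -⅙*(-1835) = 1835/6 ≈ 305.83)
w = 11183/6 (w = 1835/6 - 1*(-1558) = 1835/6 + 1558 = 11183/6 ≈ 1863.8)
2289/(-1493) + w/(-3681) = 2289/(-1493) + (11183/6)/(-3681) = 2289*(-1/1493) + (11183/6)*(-1/3681) = -2289/1493 - 11183/22086 = -67251073/32974398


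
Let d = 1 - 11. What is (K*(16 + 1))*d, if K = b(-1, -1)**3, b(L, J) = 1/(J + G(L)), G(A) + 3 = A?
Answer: 34/25 ≈ 1.3600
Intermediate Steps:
G(A) = -3 + A
b(L, J) = 1/(-3 + J + L) (b(L, J) = 1/(J + (-3 + L)) = 1/(-3 + J + L))
d = -10
K = -1/125 (K = (1/(-3 - 1 - 1))**3 = (1/(-5))**3 = (-1/5)**3 = -1/125 ≈ -0.0080000)
(K*(16 + 1))*d = -(16 + 1)/125*(-10) = -1/125*17*(-10) = -17/125*(-10) = 34/25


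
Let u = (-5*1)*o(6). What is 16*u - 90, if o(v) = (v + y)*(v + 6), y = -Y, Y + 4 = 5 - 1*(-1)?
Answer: -3930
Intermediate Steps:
Y = 2 (Y = -4 + (5 - 1*(-1)) = -4 + (5 + 1) = -4 + 6 = 2)
y = -2 (y = -1*2 = -2)
o(v) = (-2 + v)*(6 + v) (o(v) = (v - 2)*(v + 6) = (-2 + v)*(6 + v))
u = -240 (u = (-5*1)*(-12 + 6² + 4*6) = -5*(-12 + 36 + 24) = -5*48 = -240)
16*u - 90 = 16*(-240) - 90 = -3840 - 90 = -3930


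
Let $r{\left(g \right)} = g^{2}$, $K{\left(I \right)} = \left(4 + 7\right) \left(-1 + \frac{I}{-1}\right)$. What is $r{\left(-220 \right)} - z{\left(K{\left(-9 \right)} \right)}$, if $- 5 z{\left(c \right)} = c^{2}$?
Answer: $\frac{249744}{5} \approx 49949.0$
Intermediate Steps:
$K{\left(I \right)} = -11 - 11 I$ ($K{\left(I \right)} = 11 \left(-1 + I \left(-1\right)\right) = 11 \left(-1 - I\right) = -11 - 11 I$)
$z{\left(c \right)} = - \frac{c^{2}}{5}$
$r{\left(-220 \right)} - z{\left(K{\left(-9 \right)} \right)} = \left(-220\right)^{2} - - \frac{\left(-11 - -99\right)^{2}}{5} = 48400 - - \frac{\left(-11 + 99\right)^{2}}{5} = 48400 - - \frac{88^{2}}{5} = 48400 - \left(- \frac{1}{5}\right) 7744 = 48400 - - \frac{7744}{5} = 48400 + \frac{7744}{5} = \frac{249744}{5}$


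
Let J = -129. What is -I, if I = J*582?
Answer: 75078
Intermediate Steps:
I = -75078 (I = -129*582 = -75078)
-I = -1*(-75078) = 75078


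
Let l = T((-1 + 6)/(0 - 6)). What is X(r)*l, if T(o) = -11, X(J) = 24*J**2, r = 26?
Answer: -178464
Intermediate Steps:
l = -11
X(r)*l = (24*26**2)*(-11) = (24*676)*(-11) = 16224*(-11) = -178464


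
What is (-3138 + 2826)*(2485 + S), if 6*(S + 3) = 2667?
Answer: -913068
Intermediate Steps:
S = 883/2 (S = -3 + (⅙)*2667 = -3 + 889/2 = 883/2 ≈ 441.50)
(-3138 + 2826)*(2485 + S) = (-3138 + 2826)*(2485 + 883/2) = -312*5853/2 = -913068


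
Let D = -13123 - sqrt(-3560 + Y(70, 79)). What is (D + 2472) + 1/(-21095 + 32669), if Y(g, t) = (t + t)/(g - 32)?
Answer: -123274673/11574 - I*sqrt(1283659)/19 ≈ -10651.0 - 59.631*I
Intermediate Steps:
Y(g, t) = 2*t/(-32 + g) (Y(g, t) = (2*t)/(-32 + g) = 2*t/(-32 + g))
D = -13123 - I*sqrt(1283659)/19 (D = -13123 - sqrt(-3560 + 2*79/(-32 + 70)) = -13123 - sqrt(-3560 + 2*79/38) = -13123 - sqrt(-3560 + 2*79*(1/38)) = -13123 - sqrt(-3560 + 79/19) = -13123 - sqrt(-67561/19) = -13123 - I*sqrt(1283659)/19 ≈ -13123.0 - 59.631*I)
(D + 2472) + 1/(-21095 + 32669) = ((-13123 - I*sqrt(1283659)/19) + 2472) + 1/(-21095 + 32669) = (-10651 - I*sqrt(1283659)/19) + 1/11574 = -123274673/11574 - I*sqrt(1283659)/19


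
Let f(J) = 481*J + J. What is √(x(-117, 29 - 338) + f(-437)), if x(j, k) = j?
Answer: I*√210751 ≈ 459.08*I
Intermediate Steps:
f(J) = 482*J
√(x(-117, 29 - 338) + f(-437)) = √(-117 + 482*(-437)) = √(-117 - 210634) = √(-210751) = I*√210751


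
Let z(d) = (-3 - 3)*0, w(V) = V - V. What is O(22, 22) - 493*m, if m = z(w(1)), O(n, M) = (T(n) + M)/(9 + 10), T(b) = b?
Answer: 44/19 ≈ 2.3158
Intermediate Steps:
w(V) = 0
O(n, M) = M/19 + n/19 (O(n, M) = (n + M)/(9 + 10) = (M + n)/19 = (M + n)*(1/19) = M/19 + n/19)
z(d) = 0 (z(d) = -6*0 = 0)
m = 0
O(22, 22) - 493*m = ((1/19)*22 + (1/19)*22) - 493*0 = (22/19 + 22/19) + 0 = 44/19 + 0 = 44/19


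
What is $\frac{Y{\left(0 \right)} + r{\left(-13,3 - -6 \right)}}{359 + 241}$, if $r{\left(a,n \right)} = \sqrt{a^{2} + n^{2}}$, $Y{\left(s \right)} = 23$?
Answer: $\frac{23}{600} + \frac{\sqrt{10}}{120} \approx 0.064686$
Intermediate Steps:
$\frac{Y{\left(0 \right)} + r{\left(-13,3 - -6 \right)}}{359 + 241} = \frac{23 + \sqrt{\left(-13\right)^{2} + \left(3 - -6\right)^{2}}}{359 + 241} = \frac{23 + \sqrt{169 + \left(3 + 6\right)^{2}}}{600} = \left(23 + \sqrt{169 + 9^{2}}\right) \frac{1}{600} = \left(23 + \sqrt{169 + 81}\right) \frac{1}{600} = \left(23 + \sqrt{250}\right) \frac{1}{600} = \left(23 + 5 \sqrt{10}\right) \frac{1}{600} = \frac{23}{600} + \frac{\sqrt{10}}{120}$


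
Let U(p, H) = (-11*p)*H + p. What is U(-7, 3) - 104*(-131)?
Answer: 13848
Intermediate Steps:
U(p, H) = p - 11*H*p (U(p, H) = -11*H*p + p = p - 11*H*p)
U(-7, 3) - 104*(-131) = -7*(1 - 11*3) - 104*(-131) = -7*(1 - 33) + 13624 = -7*(-32) + 13624 = 224 + 13624 = 13848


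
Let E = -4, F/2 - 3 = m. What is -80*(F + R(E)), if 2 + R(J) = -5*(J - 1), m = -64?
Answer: 7920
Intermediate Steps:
F = -122 (F = 6 + 2*(-64) = 6 - 128 = -122)
R(J) = 3 - 5*J (R(J) = -2 - 5*(J - 1) = -2 - 5*(-1 + J) = -2 + (5 - 5*J) = 3 - 5*J)
-80*(F + R(E)) = -80*(-122 + (3 - 5*(-4))) = -80*(-122 + (3 + 20)) = -80*(-122 + 23) = -80*(-99) = 7920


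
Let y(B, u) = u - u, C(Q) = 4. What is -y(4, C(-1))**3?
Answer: 0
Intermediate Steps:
y(B, u) = 0
-y(4, C(-1))**3 = -1*0**3 = -1*0 = 0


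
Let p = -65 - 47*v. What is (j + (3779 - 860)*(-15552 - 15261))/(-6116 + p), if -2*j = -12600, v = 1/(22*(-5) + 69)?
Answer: 111739719/7678 ≈ 14553.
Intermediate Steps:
v = -1/41 (v = 1/(-110 + 69) = 1/(-41) = -1/41 ≈ -0.024390)
j = 6300 (j = -½*(-12600) = 6300)
p = -2618/41 (p = -65 - 47*(-1/41) = -65 + 47/41 = -2618/41 ≈ -63.854)
(j + (3779 - 860)*(-15552 - 15261))/(-6116 + p) = (6300 + (3779 - 860)*(-15552 - 15261))/(-6116 - 2618/41) = (6300 + 2919*(-30813))/(-253374/41) = (6300 - 89943147)*(-41/253374) = -89936847*(-41/253374) = 111739719/7678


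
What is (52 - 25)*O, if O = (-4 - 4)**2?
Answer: 1728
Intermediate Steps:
O = 64 (O = (-8)**2 = 64)
(52 - 25)*O = (52 - 25)*64 = 27*64 = 1728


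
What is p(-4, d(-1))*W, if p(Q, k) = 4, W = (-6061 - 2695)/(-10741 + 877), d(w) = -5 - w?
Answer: 4378/1233 ≈ 3.5507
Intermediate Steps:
W = 2189/2466 (W = -8756/(-9864) = -8756*(-1/9864) = 2189/2466 ≈ 0.88767)
p(-4, d(-1))*W = 4*(2189/2466) = 4378/1233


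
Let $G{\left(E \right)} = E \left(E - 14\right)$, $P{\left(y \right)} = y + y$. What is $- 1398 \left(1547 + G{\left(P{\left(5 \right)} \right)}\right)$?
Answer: $-2106786$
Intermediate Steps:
$P{\left(y \right)} = 2 y$
$G{\left(E \right)} = E \left(-14 + E\right)$
$- 1398 \left(1547 + G{\left(P{\left(5 \right)} \right)}\right) = - 1398 \left(1547 + 2 \cdot 5 \left(-14 + 2 \cdot 5\right)\right) = - 1398 \left(1547 + 10 \left(-14 + 10\right)\right) = - 1398 \left(1547 + 10 \left(-4\right)\right) = - 1398 \left(1547 - 40\right) = \left(-1398\right) 1507 = -2106786$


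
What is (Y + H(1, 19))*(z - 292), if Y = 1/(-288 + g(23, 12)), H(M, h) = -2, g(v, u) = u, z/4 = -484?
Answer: 308021/69 ≈ 4464.1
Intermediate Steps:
z = -1936 (z = 4*(-484) = -1936)
Y = -1/276 (Y = 1/(-288 + 12) = 1/(-276) = -1/276 ≈ -0.0036232)
(Y + H(1, 19))*(z - 292) = (-1/276 - 2)*(-1936 - 292) = -553/276*(-2228) = 308021/69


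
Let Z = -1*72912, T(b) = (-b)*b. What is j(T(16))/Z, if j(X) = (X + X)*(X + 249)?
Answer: -32/651 ≈ -0.049155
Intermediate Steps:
T(b) = -b²
j(X) = 2*X*(249 + X) (j(X) = (2*X)*(249 + X) = 2*X*(249 + X))
Z = -72912
j(T(16))/Z = (2*(-1*16²)*(249 - 1*16²))/(-72912) = (2*(-1*256)*(249 - 1*256))*(-1/72912) = (2*(-256)*(249 - 256))*(-1/72912) = (2*(-256)*(-7))*(-1/72912) = 3584*(-1/72912) = -32/651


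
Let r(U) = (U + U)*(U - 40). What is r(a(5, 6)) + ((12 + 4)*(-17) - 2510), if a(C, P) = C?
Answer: -3132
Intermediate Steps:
r(U) = 2*U*(-40 + U) (r(U) = (2*U)*(-40 + U) = 2*U*(-40 + U))
r(a(5, 6)) + ((12 + 4)*(-17) - 2510) = 2*5*(-40 + 5) + ((12 + 4)*(-17) - 2510) = 2*5*(-35) + (16*(-17) - 2510) = -350 + (-272 - 2510) = -350 - 2782 = -3132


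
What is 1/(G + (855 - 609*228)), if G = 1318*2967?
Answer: 1/3772509 ≈ 2.6508e-7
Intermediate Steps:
G = 3910506
1/(G + (855 - 609*228)) = 1/(3910506 + (855 - 609*228)) = 1/(3910506 + (855 - 138852)) = 1/(3910506 - 137997) = 1/3772509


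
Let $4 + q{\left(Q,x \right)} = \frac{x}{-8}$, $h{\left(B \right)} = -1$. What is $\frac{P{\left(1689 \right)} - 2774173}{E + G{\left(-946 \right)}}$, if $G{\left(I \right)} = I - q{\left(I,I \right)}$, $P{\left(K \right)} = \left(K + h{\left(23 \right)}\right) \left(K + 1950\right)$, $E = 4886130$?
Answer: $\frac{13473836}{19540279} \approx 0.68954$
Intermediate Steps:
$P{\left(K \right)} = \left(-1 + K\right) \left(1950 + K\right)$ ($P{\left(K \right)} = \left(K - 1\right) \left(K + 1950\right) = \left(-1 + K\right) \left(1950 + K\right)$)
$q{\left(Q,x \right)} = -4 - \frac{x}{8}$ ($q{\left(Q,x \right)} = -4 + \frac{x}{-8} = -4 + x \left(- \frac{1}{8}\right) = -4 - \frac{x}{8}$)
$G{\left(I \right)} = 4 + \frac{9 I}{8}$ ($G{\left(I \right)} = I - \left(-4 - \frac{I}{8}\right) = I + \left(4 + \frac{I}{8}\right) = 4 + \frac{9 I}{8}$)
$\frac{P{\left(1689 \right)} - 2774173}{E + G{\left(-946 \right)}} = \frac{\left(-1950 + 1689^{2} + 1949 \cdot 1689\right) - 2774173}{4886130 + \left(4 + \frac{9}{8} \left(-946\right)\right)} = \frac{\left(-1950 + 2852721 + 3291861\right) - 2774173}{4886130 + \left(4 - \frac{4257}{4}\right)} = \frac{6142632 - 2774173}{4886130 - \frac{4241}{4}} = \frac{3368459}{\frac{19540279}{4}} = 3368459 \cdot \frac{4}{19540279} = \frac{13473836}{19540279}$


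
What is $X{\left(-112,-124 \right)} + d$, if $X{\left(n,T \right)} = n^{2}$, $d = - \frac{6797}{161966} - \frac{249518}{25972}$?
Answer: $\frac{941549312461}{75117517} \approx 12534.0$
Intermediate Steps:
$d = - \frac{724820787}{75117517}$ ($d = \left(-6797\right) \frac{1}{161966} - \frac{124759}{12986} = - \frac{971}{23138} - \frac{124759}{12986} = - \frac{724820787}{75117517} \approx -9.6492$)
$X{\left(-112,-124 \right)} + d = \left(-112\right)^{2} - \frac{724820787}{75117517} = 12544 - \frac{724820787}{75117517} = \frac{941549312461}{75117517}$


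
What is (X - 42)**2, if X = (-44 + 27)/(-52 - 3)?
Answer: 5257849/3025 ≈ 1738.1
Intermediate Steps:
X = 17/55 (X = -17/(-55) = -17*(-1/55) = 17/55 ≈ 0.30909)
(X - 42)**2 = (17/55 - 42)**2 = (-2293/55)**2 = 5257849/3025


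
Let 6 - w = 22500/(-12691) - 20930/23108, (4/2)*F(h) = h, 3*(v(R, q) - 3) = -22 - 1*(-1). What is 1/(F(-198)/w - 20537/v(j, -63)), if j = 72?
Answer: 5090268796/26076646367519 ≈ 0.00019520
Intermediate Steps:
v(R, q) = -4 (v(R, q) = 3 + (-22 - 1*(-1))/3 = 3 + (-22 + 1)/3 = 3 + (⅓)*(-21) = 3 - 7 = -4)
F(h) = h/2
w = 1272567199/146631814 (w = 6 - (22500/(-12691) - 20930/23108) = 6 - (22500*(-1/12691) - 20930*1/23108) = 6 - (-22500/12691 - 10465/11554) = 6 - 1*(-392776315/146631814) = 6 + 392776315/146631814 = 1272567199/146631814 ≈ 8.6786)
1/(F(-198)/w - 20537/v(j, -63)) = 1/(((½)*(-198))/(1272567199/146631814) - 20537/(-4)) = 1/(-99*146631814/1272567199 - 20537*(-¼)) = 1/(-14516549586/1272567199 + 20537/4) = 1/(26076646367519/5090268796) = 5090268796/26076646367519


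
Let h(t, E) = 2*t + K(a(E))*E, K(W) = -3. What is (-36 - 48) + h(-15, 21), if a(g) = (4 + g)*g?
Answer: -177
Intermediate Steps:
a(g) = g*(4 + g)
h(t, E) = -3*E + 2*t (h(t, E) = 2*t - 3*E = -3*E + 2*t)
(-36 - 48) + h(-15, 21) = (-36 - 48) + (-3*21 + 2*(-15)) = -84 + (-63 - 30) = -84 - 93 = -177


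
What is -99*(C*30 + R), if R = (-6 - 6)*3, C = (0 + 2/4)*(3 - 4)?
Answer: 5049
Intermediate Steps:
C = -½ (C = (0 + 2*(¼))*(-1) = (0 + ½)*(-1) = (½)*(-1) = -½ ≈ -0.50000)
R = -36 (R = -12*3 = -36)
-99*(C*30 + R) = -99*(-½*30 - 36) = -99*(-15 - 36) = -99*(-51) = 5049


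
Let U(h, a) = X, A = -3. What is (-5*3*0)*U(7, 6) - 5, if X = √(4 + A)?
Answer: -5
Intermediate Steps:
X = 1 (X = √(4 - 3) = √1 = 1)
U(h, a) = 1
(-5*3*0)*U(7, 6) - 5 = (-5*3*0)*1 - 5 = -15*0*1 - 5 = 0*1 - 5 = 0 - 5 = -5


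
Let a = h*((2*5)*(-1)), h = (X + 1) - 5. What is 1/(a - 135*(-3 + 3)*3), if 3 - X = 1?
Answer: 1/20 ≈ 0.050000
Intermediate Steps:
X = 2 (X = 3 - 1*1 = 3 - 1 = 2)
h = -2 (h = (2 + 1) - 5 = 3 - 5 = -2)
a = 20 (a = -2*2*5*(-1) = -20*(-1) = -2*(-10) = 20)
1/(a - 135*(-3 + 3)*3) = 1/(20 - 135*(-3 + 3)*3) = 1/(20 - 0*3) = 1/(20 - 135*0) = 1/(20 + 0) = 1/20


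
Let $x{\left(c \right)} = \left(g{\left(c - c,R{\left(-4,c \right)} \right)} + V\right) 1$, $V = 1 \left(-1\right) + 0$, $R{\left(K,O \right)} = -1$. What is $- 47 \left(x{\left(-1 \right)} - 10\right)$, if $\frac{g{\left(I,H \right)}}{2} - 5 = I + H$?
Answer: $141$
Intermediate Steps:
$g{\left(I,H \right)} = 10 + 2 H + 2 I$ ($g{\left(I,H \right)} = 10 + 2 \left(I + H\right) = 10 + 2 \left(H + I\right) = 10 + \left(2 H + 2 I\right) = 10 + 2 H + 2 I$)
$V = -1$ ($V = -1 + 0 = -1$)
$x{\left(c \right)} = 7$ ($x{\left(c \right)} = \left(\left(10 + 2 \left(-1\right) + 2 \left(c - c\right)\right) - 1\right) 1 = \left(\left(10 - 2 + 2 \cdot 0\right) - 1\right) 1 = \left(\left(10 - 2 + 0\right) - 1\right) 1 = \left(8 - 1\right) 1 = 7 \cdot 1 = 7$)
$- 47 \left(x{\left(-1 \right)} - 10\right) = - 47 \left(7 - 10\right) = \left(-47\right) \left(-3\right) = 141$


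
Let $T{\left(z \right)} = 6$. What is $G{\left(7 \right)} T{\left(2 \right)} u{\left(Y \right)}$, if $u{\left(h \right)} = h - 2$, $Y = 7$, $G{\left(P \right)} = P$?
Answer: $210$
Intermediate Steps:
$u{\left(h \right)} = -2 + h$
$G{\left(7 \right)} T{\left(2 \right)} u{\left(Y \right)} = 7 \cdot 6 \left(-2 + 7\right) = 42 \cdot 5 = 210$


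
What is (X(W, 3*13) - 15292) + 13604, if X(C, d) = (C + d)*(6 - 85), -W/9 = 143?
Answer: 96904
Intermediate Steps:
W = -1287 (W = -9*143 = -1287)
X(C, d) = -79*C - 79*d (X(C, d) = (C + d)*(-79) = -79*C - 79*d)
(X(W, 3*13) - 15292) + 13604 = ((-79*(-1287) - 237*13) - 15292) + 13604 = ((101673 - 79*39) - 15292) + 13604 = ((101673 - 3081) - 15292) + 13604 = (98592 - 15292) + 13604 = 83300 + 13604 = 96904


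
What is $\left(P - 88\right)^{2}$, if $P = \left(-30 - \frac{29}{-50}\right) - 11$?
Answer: $\frac{41229241}{2500} \approx 16492.0$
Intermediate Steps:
$P = - \frac{2021}{50}$ ($P = \left(-30 - - \frac{29}{50}\right) - 11 = \left(-30 + \frac{29}{50}\right) - 11 = - \frac{1471}{50} - 11 = - \frac{2021}{50} \approx -40.42$)
$\left(P - 88\right)^{2} = \left(- \frac{2021}{50} - 88\right)^{2} = \left(- \frac{6421}{50}\right)^{2} = \frac{41229241}{2500}$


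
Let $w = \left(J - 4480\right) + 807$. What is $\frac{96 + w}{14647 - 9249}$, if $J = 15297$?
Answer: $\frac{5860}{2699} \approx 2.1712$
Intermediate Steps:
$w = 11624$ ($w = \left(15297 - 4480\right) + 807 = 10817 + 807 = 11624$)
$\frac{96 + w}{14647 - 9249} = \frac{96 + 11624}{14647 - 9249} = \frac{11720}{5398} = 11720 \cdot \frac{1}{5398} = \frac{5860}{2699}$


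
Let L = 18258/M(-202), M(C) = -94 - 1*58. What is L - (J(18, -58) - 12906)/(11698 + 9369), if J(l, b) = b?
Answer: -191335379/1601092 ≈ -119.50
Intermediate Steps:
M(C) = -152 (M(C) = -94 - 58 = -152)
L = -9129/76 (L = 18258/(-152) = 18258*(-1/152) = -9129/76 ≈ -120.12)
L - (J(18, -58) - 12906)/(11698 + 9369) = -9129/76 - (-58 - 12906)/(11698 + 9369) = -9129/76 - (-12964)/21067 = -9129/76 - 1*(-12964/21067) = -9129/76 + 12964/21067 = -191335379/1601092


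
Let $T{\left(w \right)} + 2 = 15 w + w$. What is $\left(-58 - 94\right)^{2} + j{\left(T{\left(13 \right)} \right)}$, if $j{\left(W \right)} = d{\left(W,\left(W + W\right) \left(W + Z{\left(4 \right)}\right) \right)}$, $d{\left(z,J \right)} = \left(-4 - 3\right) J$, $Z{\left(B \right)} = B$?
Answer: $-582536$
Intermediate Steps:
$T{\left(w \right)} = -2 + 16 w$ ($T{\left(w \right)} = -2 + \left(15 w + w\right) = -2 + 16 w$)
$d{\left(z,J \right)} = - 7 J$
$j{\left(W \right)} = - 14 W \left(4 + W\right)$ ($j{\left(W \right)} = - 7 \left(W + W\right) \left(W + 4\right) = - 7 \cdot 2 W \left(4 + W\right) = - 14 W \left(4 + W\right)$)
$\left(-58 - 94\right)^{2} + j{\left(T{\left(13 \right)} \right)} = \left(-58 - 94\right)^{2} - 14 \left(-2 + 16 \cdot 13\right) \left(4 + \left(-2 + 16 \cdot 13\right)\right) = \left(-152\right)^{2} - 14 \left(-2 + 208\right) \left(4 + \left(-2 + 208\right)\right) = 23104 - 2884 \left(4 + 206\right) = 23104 - 2884 \cdot 210 = 23104 - 605640 = -582536$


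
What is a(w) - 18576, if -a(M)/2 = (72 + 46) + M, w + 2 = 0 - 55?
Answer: -18698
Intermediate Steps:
w = -57 (w = -2 + (0 - 55) = -2 - 55 = -57)
a(M) = -236 - 2*M (a(M) = -2*((72 + 46) + M) = -2*(118 + M) = -236 - 2*M)
a(w) - 18576 = (-236 - 2*(-57)) - 18576 = (-236 + 114) - 18576 = -122 - 18576 = -18698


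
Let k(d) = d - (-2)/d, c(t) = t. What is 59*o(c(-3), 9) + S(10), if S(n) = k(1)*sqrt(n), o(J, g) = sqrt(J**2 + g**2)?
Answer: 180*sqrt(10) ≈ 569.21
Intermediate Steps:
k(d) = d + 2/d
S(n) = 3*sqrt(n) (S(n) = (1 + 2/1)*sqrt(n) = (1 + 2*1)*sqrt(n) = (1 + 2)*sqrt(n) = 3*sqrt(n))
59*o(c(-3), 9) + S(10) = 59*sqrt((-3)**2 + 9**2) + 3*sqrt(10) = 59*sqrt(9 + 81) + 3*sqrt(10) = 59*sqrt(90) + 3*sqrt(10) = 59*(3*sqrt(10)) + 3*sqrt(10) = 177*sqrt(10) + 3*sqrt(10) = 180*sqrt(10)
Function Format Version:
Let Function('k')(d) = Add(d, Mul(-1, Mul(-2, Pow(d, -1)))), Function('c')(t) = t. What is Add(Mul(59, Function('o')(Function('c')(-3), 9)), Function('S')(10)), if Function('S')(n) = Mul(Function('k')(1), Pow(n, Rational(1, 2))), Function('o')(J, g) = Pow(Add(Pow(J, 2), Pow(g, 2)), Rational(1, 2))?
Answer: Mul(180, Pow(10, Rational(1, 2))) ≈ 569.21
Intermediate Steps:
Function('k')(d) = Add(d, Mul(2, Pow(d, -1)))
Function('S')(n) = Mul(3, Pow(n, Rational(1, 2))) (Function('S')(n) = Mul(Add(1, Mul(2, Pow(1, -1))), Pow(n, Rational(1, 2))) = Mul(Add(1, Mul(2, 1)), Pow(n, Rational(1, 2))) = Mul(Add(1, 2), Pow(n, Rational(1, 2))) = Mul(3, Pow(n, Rational(1, 2))))
Add(Mul(59, Function('o')(Function('c')(-3), 9)), Function('S')(10)) = Add(Mul(59, Pow(Add(Pow(-3, 2), Pow(9, 2)), Rational(1, 2))), Mul(3, Pow(10, Rational(1, 2)))) = Add(Mul(59, Pow(Add(9, 81), Rational(1, 2))), Mul(3, Pow(10, Rational(1, 2)))) = Add(Mul(59, Pow(90, Rational(1, 2))), Mul(3, Pow(10, Rational(1, 2)))) = Add(Mul(59, Mul(3, Pow(10, Rational(1, 2)))), Mul(3, Pow(10, Rational(1, 2)))) = Add(Mul(177, Pow(10, Rational(1, 2))), Mul(3, Pow(10, Rational(1, 2)))) = Mul(180, Pow(10, Rational(1, 2)))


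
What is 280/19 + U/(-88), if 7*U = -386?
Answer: 89907/5852 ≈ 15.363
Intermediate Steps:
U = -386/7 (U = (⅐)*(-386) = -386/7 ≈ -55.143)
280/19 + U/(-88) = 280/19 - 386/7/(-88) = 280*(1/19) - 386/7*(-1/88) = 280/19 + 193/308 = 89907/5852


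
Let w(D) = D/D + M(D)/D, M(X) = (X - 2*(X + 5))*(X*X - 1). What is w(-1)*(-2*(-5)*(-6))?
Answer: -60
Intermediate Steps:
M(X) = (-1 + X²)*(-10 - X) (M(X) = (X - 2*(5 + X))*(X² - 1) = (X + (-10 - 2*X))*(-1 + X²) = (-10 - X)*(-1 + X²) = (-1 + X²)*(-10 - X))
w(D) = 1 + (10 + D - D³ - 10*D²)/D (w(D) = D/D + (10 + D - D³ - 10*D²)/D = 1 + (10 + D - D³ - 10*D²)/D)
w(-1)*(-2*(-5)*(-6)) = (2 - 1*(-1)² - 10*(-1) + 10/(-1))*(-2*(-5)*(-6)) = (2 - 1*1 + 10 + 10*(-1))*(10*(-6)) = (2 - 1 + 10 - 10)*(-60) = 1*(-60) = -60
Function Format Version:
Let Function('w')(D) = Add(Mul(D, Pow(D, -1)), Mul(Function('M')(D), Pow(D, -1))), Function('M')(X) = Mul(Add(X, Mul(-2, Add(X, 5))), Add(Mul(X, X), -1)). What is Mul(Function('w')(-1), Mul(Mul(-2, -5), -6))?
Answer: -60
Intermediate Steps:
Function('M')(X) = Mul(Add(-1, Pow(X, 2)), Add(-10, Mul(-1, X))) (Function('M')(X) = Mul(Add(X, Mul(-2, Add(5, X))), Add(Pow(X, 2), -1)) = Mul(Add(X, Add(-10, Mul(-2, X))), Add(-1, Pow(X, 2))) = Mul(Add(-10, Mul(-1, X)), Add(-1, Pow(X, 2))) = Mul(Add(-1, Pow(X, 2)), Add(-10, Mul(-1, X))))
Function('w')(D) = Add(1, Mul(Pow(D, -1), Add(10, D, Mul(-1, Pow(D, 3)), Mul(-10, Pow(D, 2))))) (Function('w')(D) = Add(Mul(D, Pow(D, -1)), Mul(Add(10, D, Mul(-1, Pow(D, 3)), Mul(-10, Pow(D, 2))), Pow(D, -1))) = Add(1, Mul(Pow(D, -1), Add(10, D, Mul(-1, Pow(D, 3)), Mul(-10, Pow(D, 2))))))
Mul(Function('w')(-1), Mul(Mul(-2, -5), -6)) = Mul(Add(2, Mul(-1, Pow(-1, 2)), Mul(-10, -1), Mul(10, Pow(-1, -1))), Mul(Mul(-2, -5), -6)) = Mul(Add(2, Mul(-1, 1), 10, Mul(10, -1)), Mul(10, -6)) = Mul(Add(2, -1, 10, -10), -60) = Mul(1, -60) = -60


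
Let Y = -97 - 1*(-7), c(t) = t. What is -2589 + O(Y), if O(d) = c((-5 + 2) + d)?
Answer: -2682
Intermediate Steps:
Y = -90 (Y = -97 + 7 = -90)
O(d) = -3 + d (O(d) = (-5 + 2) + d = -3 + d)
-2589 + O(Y) = -2589 + (-3 - 90) = -2589 - 93 = -2682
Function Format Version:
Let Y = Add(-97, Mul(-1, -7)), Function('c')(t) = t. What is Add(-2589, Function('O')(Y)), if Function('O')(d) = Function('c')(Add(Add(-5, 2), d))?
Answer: -2682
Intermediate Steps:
Y = -90 (Y = Add(-97, 7) = -90)
Function('O')(d) = Add(-3, d) (Function('O')(d) = Add(Add(-5, 2), d) = Add(-3, d))
Add(-2589, Function('O')(Y)) = Add(-2589, Add(-3, -90)) = Add(-2589, -93) = -2682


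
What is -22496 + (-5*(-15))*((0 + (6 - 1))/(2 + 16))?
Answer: -134851/6 ≈ -22475.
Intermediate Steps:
-22496 + (-5*(-15))*((0 + (6 - 1))/(2 + 16)) = -22496 + 75*((0 + 5)/18) = -22496 + 75*(5*(1/18)) = -22496 + 75*(5/18) = -22496 + 125/6 = -134851/6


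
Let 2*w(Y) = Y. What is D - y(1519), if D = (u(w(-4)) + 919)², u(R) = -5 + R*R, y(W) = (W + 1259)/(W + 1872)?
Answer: 2857674306/3391 ≈ 8.4272e+5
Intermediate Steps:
w(Y) = Y/2
y(W) = (1259 + W)/(1872 + W)
u(R) = -5 + R²
D = 842724 (D = ((-5 + ((½)*(-4))²) + 919)² = ((-5 + (-2)²) + 919)² = ((-5 + 4) + 919)² = (-1 + 919)² = 918² = 842724)
D - y(1519) = 842724 - (1259 + 1519)/(1872 + 1519) = 842724 - 2778/3391 = 2857674306/3391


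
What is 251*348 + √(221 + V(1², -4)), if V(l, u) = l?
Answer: 87348 + √222 ≈ 87363.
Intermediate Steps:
251*348 + √(221 + V(1², -4)) = 251*348 + √(221 + 1²) = 87348 + √(221 + 1) = 87348 + √222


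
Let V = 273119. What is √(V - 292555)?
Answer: 2*I*√4859 ≈ 139.41*I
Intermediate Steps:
√(V - 292555) = √(273119 - 292555) = √(-19436) = 2*I*√4859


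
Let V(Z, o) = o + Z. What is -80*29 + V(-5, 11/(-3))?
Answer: -6986/3 ≈ -2328.7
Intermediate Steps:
V(Z, o) = Z + o
-80*29 + V(-5, 11/(-3)) = -80*29 + (-5 + 11/(-3)) = -2320 + (-5 + 11*(-1/3)) = -2320 + (-5 - 11/3) = -2320 - 26/3 = -6986/3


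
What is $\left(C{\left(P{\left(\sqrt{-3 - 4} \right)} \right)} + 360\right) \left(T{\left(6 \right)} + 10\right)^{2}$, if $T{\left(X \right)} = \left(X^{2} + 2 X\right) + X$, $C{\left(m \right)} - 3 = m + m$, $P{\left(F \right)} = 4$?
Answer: $1519616$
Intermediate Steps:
$C{\left(m \right)} = 3 + 2 m$ ($C{\left(m \right)} = 3 + \left(m + m\right) = 3 + 2 m$)
$T{\left(X \right)} = X^{2} + 3 X$
$\left(C{\left(P{\left(\sqrt{-3 - 4} \right)} \right)} + 360\right) \left(T{\left(6 \right)} + 10\right)^{2} = \left(\left(3 + 2 \cdot 4\right) + 360\right) \left(6 \left(3 + 6\right) + 10\right)^{2} = \left(\left(3 + 8\right) + 360\right) \left(6 \cdot 9 + 10\right)^{2} = \left(11 + 360\right) \left(54 + 10\right)^{2} = 371 \cdot 64^{2} = 371 \cdot 4096 = 1519616$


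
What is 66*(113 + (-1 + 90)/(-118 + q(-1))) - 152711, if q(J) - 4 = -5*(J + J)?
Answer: -7556093/52 ≈ -1.4531e+5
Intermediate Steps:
q(J) = 4 - 10*J (q(J) = 4 - 5*(J + J) = 4 - 10*J)
66*(113 + (-1 + 90)/(-118 + q(-1))) - 152711 = 66*(113 + (-1 + 90)/(-118 + (4 - 10*(-1)))) - 152711 = 66*(113 + 89/(-118 + (4 + 10))) - 152711 = 66*(113 + 89/(-118 + 14)) - 152711 = 66*(113 + 89/(-104)) - 152711 = 66*(113 + 89*(-1/104)) - 152711 = 66*(113 - 89/104) - 152711 = 66*(11663/104) - 152711 = 384879/52 - 152711 = -7556093/52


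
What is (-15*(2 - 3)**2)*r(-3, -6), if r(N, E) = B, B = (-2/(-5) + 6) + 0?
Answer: -96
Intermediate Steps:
B = 32/5 (B = (-2*(-1/5) + 6) + 0 = (2/5 + 6) + 0 = 32/5 + 0 = 32/5 ≈ 6.4000)
r(N, E) = 32/5
(-15*(2 - 3)**2)*r(-3, -6) = -15*(2 - 3)**2*(32/5) = -15*(-1)**2*(32/5) = -15*1*(32/5) = -15*32/5 = -96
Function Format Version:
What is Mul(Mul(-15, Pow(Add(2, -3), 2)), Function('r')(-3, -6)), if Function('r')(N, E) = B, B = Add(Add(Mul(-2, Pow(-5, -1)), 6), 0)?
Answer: -96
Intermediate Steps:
B = Rational(32, 5) (B = Add(Add(Mul(-2, Rational(-1, 5)), 6), 0) = Add(Add(Rational(2, 5), 6), 0) = Add(Rational(32, 5), 0) = Rational(32, 5) ≈ 6.4000)
Function('r')(N, E) = Rational(32, 5)
Mul(Mul(-15, Pow(Add(2, -3), 2)), Function('r')(-3, -6)) = Mul(Mul(-15, Pow(Add(2, -3), 2)), Rational(32, 5)) = Mul(Mul(-15, Pow(-1, 2)), Rational(32, 5)) = Mul(Mul(-15, 1), Rational(32, 5)) = Mul(-15, Rational(32, 5)) = -96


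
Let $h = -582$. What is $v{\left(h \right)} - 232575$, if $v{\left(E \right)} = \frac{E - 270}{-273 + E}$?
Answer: $- \frac{66283591}{285} \approx -2.3257 \cdot 10^{5}$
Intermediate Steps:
$v{\left(E \right)} = \frac{-270 + E}{-273 + E}$
$v{\left(h \right)} - 232575 = \frac{-270 - 582}{-273 - 582} - 232575 = \frac{1}{-855} \left(-852\right) - 232575 = \left(- \frac{1}{855}\right) \left(-852\right) - 232575 = \frac{284}{285} - 232575 = - \frac{66283591}{285}$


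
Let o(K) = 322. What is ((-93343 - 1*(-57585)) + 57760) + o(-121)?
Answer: 22324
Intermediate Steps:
((-93343 - 1*(-57585)) + 57760) + o(-121) = ((-93343 - 1*(-57585)) + 57760) + 322 = ((-93343 + 57585) + 57760) + 322 = (-35758 + 57760) + 322 = 22002 + 322 = 22324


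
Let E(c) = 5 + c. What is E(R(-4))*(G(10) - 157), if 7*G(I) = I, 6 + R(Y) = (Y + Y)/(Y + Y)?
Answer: 0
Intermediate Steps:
R(Y) = -5 (R(Y) = -6 + (Y + Y)/(Y + Y) = -6 + (2*Y)/((2*Y)) = -6 + (2*Y)*(1/(2*Y)) = -6 + 1 = -5)
G(I) = I/7
E(R(-4))*(G(10) - 157) = (5 - 5)*((1/7)*10 - 157) = 0*(10/7 - 157) = 0*(-1089/7) = 0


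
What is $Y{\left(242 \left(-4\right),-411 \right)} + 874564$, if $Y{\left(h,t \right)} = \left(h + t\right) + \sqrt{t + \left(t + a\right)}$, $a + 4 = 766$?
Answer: $873185 + 2 i \sqrt{15} \approx 8.7319 \cdot 10^{5} + 7.746 i$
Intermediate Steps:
$a = 762$ ($a = -4 + 766 = 762$)
$Y{\left(h,t \right)} = h + t + \sqrt{762 + 2 t}$ ($Y{\left(h,t \right)} = \left(h + t\right) + \sqrt{t + \left(t + 762\right)} = \left(h + t\right) + \sqrt{t + \left(762 + t\right)} = \left(h + t\right) + \sqrt{762 + 2 t} = h + t + \sqrt{762 + 2 t}$)
$Y{\left(242 \left(-4\right),-411 \right)} + 874564 = \left(242 \left(-4\right) - 411 + \sqrt{762 + 2 \left(-411\right)}\right) + 874564 = \left(-968 - 411 + \sqrt{762 - 822}\right) + 874564 = \left(-968 - 411 + \sqrt{-60}\right) + 874564 = \left(-968 - 411 + 2 i \sqrt{15}\right) + 874564 = \left(-1379 + 2 i \sqrt{15}\right) + 874564 = 873185 + 2 i \sqrt{15}$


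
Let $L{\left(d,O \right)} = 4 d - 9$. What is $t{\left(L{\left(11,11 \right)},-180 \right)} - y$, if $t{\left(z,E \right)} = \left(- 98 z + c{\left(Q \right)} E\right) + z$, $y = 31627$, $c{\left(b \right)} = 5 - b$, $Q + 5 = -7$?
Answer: $-38082$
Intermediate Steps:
$Q = -12$ ($Q = -5 - 7 = -12$)
$L{\left(d,O \right)} = -9 + 4 d$
$t{\left(z,E \right)} = - 97 z + 17 E$ ($t{\left(z,E \right)} = \left(- 98 z + \left(5 - -12\right) E\right) + z = \left(- 98 z + \left(5 + 12\right) E\right) + z = \left(- 98 z + 17 E\right) + z = - 97 z + 17 E$)
$t{\left(L{\left(11,11 \right)},-180 \right)} - y = \left(- 97 \left(-9 + 4 \cdot 11\right) + 17 \left(-180\right)\right) - 31627 = \left(- 97 \left(-9 + 44\right) - 3060\right) - 31627 = \left(\left(-97\right) 35 - 3060\right) - 31627 = \left(-3395 - 3060\right) - 31627 = -6455 - 31627 = -38082$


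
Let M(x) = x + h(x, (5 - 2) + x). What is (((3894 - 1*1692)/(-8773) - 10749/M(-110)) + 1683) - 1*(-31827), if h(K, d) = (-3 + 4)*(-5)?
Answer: 33902119197/1008895 ≈ 33603.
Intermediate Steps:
h(K, d) = -5 (h(K, d) = 1*(-5) = -5)
M(x) = -5 + x (M(x) = x - 5 = -5 + x)
(((3894 - 1*1692)/(-8773) - 10749/M(-110)) + 1683) - 1*(-31827) = (((3894 - 1*1692)/(-8773) - 10749/(-5 - 110)) + 1683) - 1*(-31827) = (((3894 - 1692)*(-1/8773) - 10749/(-115)) + 1683) + 31827 = ((2202*(-1/8773) - 10749*(-1/115)) + 1683) + 31827 = ((-2202/8773 + 10749/115) + 1683) + 31827 = (94047747/1008895 + 1683) + 31827 = 1792018032/1008895 + 31827 = 33902119197/1008895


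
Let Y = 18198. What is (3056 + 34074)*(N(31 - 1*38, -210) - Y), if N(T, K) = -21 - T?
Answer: -676211560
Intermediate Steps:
(3056 + 34074)*(N(31 - 1*38, -210) - Y) = (3056 + 34074)*((-21 - (31 - 1*38)) - 1*18198) = 37130*((-21 - (31 - 38)) - 18198) = 37130*((-21 - 1*(-7)) - 18198) = 37130*((-21 + 7) - 18198) = 37130*(-14 - 18198) = 37130*(-18212) = -676211560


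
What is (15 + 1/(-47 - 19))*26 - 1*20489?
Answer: -663280/33 ≈ -20099.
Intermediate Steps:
(15 + 1/(-47 - 19))*26 - 1*20489 = (15 + 1/(-66))*26 - 20489 = (15 - 1/66)*26 - 20489 = (989/66)*26 - 20489 = 12857/33 - 20489 = -663280/33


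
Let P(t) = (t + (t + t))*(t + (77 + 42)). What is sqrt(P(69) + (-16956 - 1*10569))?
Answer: sqrt(11391) ≈ 106.73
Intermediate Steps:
P(t) = 3*t*(119 + t) (P(t) = (t + 2*t)*(t + 119) = (3*t)*(119 + t) = 3*t*(119 + t))
sqrt(P(69) + (-16956 - 1*10569)) = sqrt(3*69*(119 + 69) + (-16956 - 1*10569)) = sqrt(3*69*188 + (-16956 - 10569)) = sqrt(38916 - 27525) = sqrt(11391)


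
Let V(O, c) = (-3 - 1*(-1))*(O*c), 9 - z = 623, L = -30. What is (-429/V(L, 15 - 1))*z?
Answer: 43901/140 ≈ 313.58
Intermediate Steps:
z = -614 (z = 9 - 1*623 = 9 - 623 = -614)
V(O, c) = -2*O*c (V(O, c) = (-3 + 1)*(O*c) = -2*O*c)
(-429/V(L, 15 - 1))*z = -429*1/(60*(15 - 1))*(-614) = -429/((-2*(-30)*14))*(-614) = -429/840*(-614) = -429*1/840*(-614) = -143/280*(-614) = 43901/140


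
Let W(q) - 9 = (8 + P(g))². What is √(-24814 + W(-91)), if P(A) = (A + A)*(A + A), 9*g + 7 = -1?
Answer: 7*I*√3304661/81 ≈ 157.1*I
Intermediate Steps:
g = -8/9 (g = -7/9 + (⅑)*(-1) = -7/9 - ⅑ = -8/9 ≈ -0.88889)
P(A) = 4*A² (P(A) = (2*A)*(2*A) = 4*A²)
W(q) = 876265/6561 (W(q) = 9 + (8 + 4*(-8/9)²)² = 9 + (8 + 4*(64/81))² = 9 + (8 + 256/81)² = 9 + (904/81)² = 9 + 817216/6561 = 876265/6561)
√(-24814 + W(-91)) = √(-24814 + 876265/6561) = √(-161928389/6561) = 7*I*√3304661/81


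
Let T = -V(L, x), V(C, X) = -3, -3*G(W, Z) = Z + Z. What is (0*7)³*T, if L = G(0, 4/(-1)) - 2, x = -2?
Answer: 0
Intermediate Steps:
G(W, Z) = -2*Z/3 (G(W, Z) = -(Z + Z)/3 = -2*Z/3)
L = ⅔ (L = -8/(3*(-1)) - 2 = -8*(-1)/3 - 2 = -⅔*(-4) - 2 = 8/3 - 2 = ⅔ ≈ 0.66667)
T = 3 (T = -1*(-3) = 3)
(0*7)³*T = (0*7)³*3 = 0³*3 = 0*3 = 0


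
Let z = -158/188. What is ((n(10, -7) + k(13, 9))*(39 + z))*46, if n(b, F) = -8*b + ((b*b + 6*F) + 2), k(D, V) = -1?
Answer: -1732521/47 ≈ -36862.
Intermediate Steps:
z = -79/94 (z = -158*1/188 = -79/94 ≈ -0.84043)
n(b, F) = 2 + b**2 - 8*b + 6*F (n(b, F) = -8*b + ((b**2 + 6*F) + 2) = -8*b + (2 + b**2 + 6*F) = 2 + b**2 - 8*b + 6*F)
((n(10, -7) + k(13, 9))*(39 + z))*46 = (((2 + 10**2 - 8*10 + 6*(-7)) - 1)*(39 - 79/94))*46 = (((2 + 100 - 80 - 42) - 1)*(3587/94))*46 = ((-20 - 1)*(3587/94))*46 = -21*3587/94*46 = -75327/94*46 = -1732521/47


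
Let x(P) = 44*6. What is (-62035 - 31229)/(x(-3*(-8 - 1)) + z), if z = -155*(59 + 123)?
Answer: 46632/13973 ≈ 3.3373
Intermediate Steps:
x(P) = 264
z = -28210 (z = -155*182 = -28210)
(-62035 - 31229)/(x(-3*(-8 - 1)) + z) = (-62035 - 31229)/(264 - 28210) = -93264/(-27946) = -93264*(-1/27946) = 46632/13973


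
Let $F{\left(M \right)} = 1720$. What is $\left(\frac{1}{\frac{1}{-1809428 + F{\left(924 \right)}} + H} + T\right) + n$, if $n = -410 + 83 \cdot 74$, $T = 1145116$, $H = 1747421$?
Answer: $\frac{3635329644457922524}{3158826921067} \approx 1.1508 \cdot 10^{6}$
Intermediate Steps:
$n = 5732$ ($n = -410 + 6142 = 5732$)
$\left(\frac{1}{\frac{1}{-1809428 + F{\left(924 \right)}} + H} + T\right) + n = \left(\frac{1}{\frac{1}{-1809428 + 1720} + 1747421} + 1145116\right) + 5732 = \left(\frac{1}{\frac{1}{-1807708} + 1747421} + 1145116\right) + 5732 = \left(\frac{1}{- \frac{1}{1807708} + 1747421} + 1145116\right) + 5732 = \left(\frac{1}{\frac{3158826921067}{1807708}} + 1145116\right) + 5732 = \left(\frac{1807708}{3158826921067} + 1145116\right) + 5732 = \frac{3617223248546366480}{3158826921067} + 5732 = \frac{3635329644457922524}{3158826921067}$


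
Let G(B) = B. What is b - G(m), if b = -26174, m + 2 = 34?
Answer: -26206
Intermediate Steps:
m = 32 (m = -2 + 34 = 32)
b - G(m) = -26174 - 1*32 = -26174 - 32 = -26206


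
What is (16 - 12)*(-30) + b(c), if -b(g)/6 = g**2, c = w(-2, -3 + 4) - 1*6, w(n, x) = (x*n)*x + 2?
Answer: -336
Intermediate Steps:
w(n, x) = 2 + n*x**2 (w(n, x) = (n*x)*x + 2 = n*x**2 + 2 = 2 + n*x**2)
c = -6 (c = (2 - 2*(-3 + 4)**2) - 1*6 = (2 - 2*1**2) - 6 = (2 - 2*1) - 6 = (2 - 2) - 6 = 0 - 6 = -6)
b(g) = -6*g**2
(16 - 12)*(-30) + b(c) = (16 - 12)*(-30) - 6*(-6)**2 = 4*(-30) - 6*36 = -120 - 216 = -336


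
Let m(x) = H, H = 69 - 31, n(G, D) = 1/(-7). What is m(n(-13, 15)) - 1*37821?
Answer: -37783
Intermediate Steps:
n(G, D) = -⅐
H = 38
m(x) = 38
m(n(-13, 15)) - 1*37821 = 38 - 1*37821 = 38 - 37821 = -37783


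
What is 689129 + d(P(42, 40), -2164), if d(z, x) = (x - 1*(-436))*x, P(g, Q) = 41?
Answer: 4428521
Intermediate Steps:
d(z, x) = x*(436 + x) (d(z, x) = (x + 436)*x = (436 + x)*x = x*(436 + x))
689129 + d(P(42, 40), -2164) = 689129 - 2164*(436 - 2164) = 689129 - 2164*(-1728) = 689129 + 3739392 = 4428521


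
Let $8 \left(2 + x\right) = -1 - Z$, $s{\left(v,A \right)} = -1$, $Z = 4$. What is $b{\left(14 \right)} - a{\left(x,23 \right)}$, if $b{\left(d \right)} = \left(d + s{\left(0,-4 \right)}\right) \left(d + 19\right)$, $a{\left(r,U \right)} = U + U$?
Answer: $383$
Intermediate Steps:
$x = - \frac{21}{8}$ ($x = -2 + \frac{-1 - 4}{8} = -2 + \frac{1}{8} \left(-5\right) = -2 - \frac{5}{8} = - \frac{21}{8} \approx -2.625$)
$a{\left(r,U \right)} = 2 U$
$b{\left(d \right)} = \left(-1 + d\right) \left(19 + d\right)$ ($b{\left(d \right)} = \left(d - 1\right) \left(d + 19\right) = \left(-1 + d\right) \left(19 + d\right)$)
$b{\left(14 \right)} - a{\left(x,23 \right)} = \left(-19 + 14^{2} + 18 \cdot 14\right) - 2 \cdot 23 = \left(-19 + 196 + 252\right) - 46 = 429 - 46 = 383$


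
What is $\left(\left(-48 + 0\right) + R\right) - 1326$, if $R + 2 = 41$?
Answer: $-1335$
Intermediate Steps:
$R = 39$ ($R = -2 + 41 = 39$)
$\left(\left(-48 + 0\right) + R\right) - 1326 = \left(\left(-48 + 0\right) + 39\right) - 1326 = \left(-48 + 39\right) - 1326 = -9 - 1326 = -1335$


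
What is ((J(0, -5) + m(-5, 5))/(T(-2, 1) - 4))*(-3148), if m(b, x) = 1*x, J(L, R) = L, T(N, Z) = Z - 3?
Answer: 7870/3 ≈ 2623.3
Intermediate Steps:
T(N, Z) = -3 + Z
m(b, x) = x
((J(0, -5) + m(-5, 5))/(T(-2, 1) - 4))*(-3148) = ((0 + 5)/((-3 + 1) - 4))*(-3148) = (5/(-2 - 4))*(-3148) = (5/(-6))*(-3148) = (5*(-⅙))*(-3148) = -⅚*(-3148) = 7870/3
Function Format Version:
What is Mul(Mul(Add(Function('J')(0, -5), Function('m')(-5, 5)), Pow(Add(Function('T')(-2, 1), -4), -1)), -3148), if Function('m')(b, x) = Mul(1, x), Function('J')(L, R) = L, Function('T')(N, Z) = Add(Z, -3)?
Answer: Rational(7870, 3) ≈ 2623.3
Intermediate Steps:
Function('T')(N, Z) = Add(-3, Z)
Function('m')(b, x) = x
Mul(Mul(Add(Function('J')(0, -5), Function('m')(-5, 5)), Pow(Add(Function('T')(-2, 1), -4), -1)), -3148) = Mul(Mul(Add(0, 5), Pow(Add(Add(-3, 1), -4), -1)), -3148) = Mul(Mul(5, Pow(Add(-2, -4), -1)), -3148) = Mul(Mul(5, Pow(-6, -1)), -3148) = Mul(Mul(5, Rational(-1, 6)), -3148) = Mul(Rational(-5, 6), -3148) = Rational(7870, 3)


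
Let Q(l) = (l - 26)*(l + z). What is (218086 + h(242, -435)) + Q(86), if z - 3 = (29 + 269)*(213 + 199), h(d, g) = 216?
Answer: 7590202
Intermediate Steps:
z = 122779 (z = 3 + (29 + 269)*(213 + 199) = 3 + 298*412 = 3 + 122776 = 122779)
Q(l) = (-26 + l)*(122779 + l) (Q(l) = (l - 26)*(l + 122779) = (-26 + l)*(122779 + l))
(218086 + h(242, -435)) + Q(86) = (218086 + 216) + (-3192254 + 86**2 + 122753*86) = 218302 + (-3192254 + 7396 + 10556758) = 218302 + 7371900 = 7590202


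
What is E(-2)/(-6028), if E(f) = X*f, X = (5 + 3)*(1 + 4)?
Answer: 20/1507 ≈ 0.013271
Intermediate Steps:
X = 40 (X = 8*5 = 40)
E(f) = 40*f
E(-2)/(-6028) = (40*(-2))/(-6028) = -80*(-1/6028) = 20/1507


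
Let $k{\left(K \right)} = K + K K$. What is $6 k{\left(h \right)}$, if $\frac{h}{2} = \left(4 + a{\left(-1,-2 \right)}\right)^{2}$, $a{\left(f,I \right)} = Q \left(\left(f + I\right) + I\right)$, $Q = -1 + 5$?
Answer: $1575936$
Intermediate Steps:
$Q = 4$
$a{\left(f,I \right)} = 4 f + 8 I$ ($a{\left(f,I \right)} = 4 \left(\left(f + I\right) + I\right) = 4 \left(\left(I + f\right) + I\right) = 4 \left(f + 2 I\right) = 4 f + 8 I$)
$h = 512$ ($h = 2 \left(4 + \left(4 \left(-1\right) + 8 \left(-2\right)\right)\right)^{2} = 2 \left(4 - 20\right)^{2} = 2 \left(-16\right)^{2} = 2 \cdot 256 = 512$)
$k{\left(K \right)} = K + K^{2}$
$6 k{\left(h \right)} = 6 \cdot 512 \left(1 + 512\right) = 6 \cdot 512 \cdot 513 = 6 \cdot 262656 = 1575936$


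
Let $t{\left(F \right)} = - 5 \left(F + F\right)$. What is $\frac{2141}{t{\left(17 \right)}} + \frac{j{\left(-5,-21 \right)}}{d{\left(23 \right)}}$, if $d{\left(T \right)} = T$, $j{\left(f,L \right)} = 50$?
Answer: $- \frac{40743}{3910} \approx -10.42$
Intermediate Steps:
$t{\left(F \right)} = - 10 F$ ($t{\left(F \right)} = - 5 \cdot 2 F = - 10 F$)
$\frac{2141}{t{\left(17 \right)}} + \frac{j{\left(-5,-21 \right)}}{d{\left(23 \right)}} = \frac{2141}{\left(-10\right) 17} + \frac{50}{23} = \frac{2141}{-170} + 50 \cdot \frac{1}{23} = 2141 \left(- \frac{1}{170}\right) + \frac{50}{23} = - \frac{2141}{170} + \frac{50}{23} = - \frac{40743}{3910}$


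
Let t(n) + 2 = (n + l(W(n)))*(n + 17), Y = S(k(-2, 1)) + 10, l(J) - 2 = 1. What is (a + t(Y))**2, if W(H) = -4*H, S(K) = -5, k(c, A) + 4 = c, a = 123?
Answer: 88209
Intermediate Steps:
k(c, A) = -4 + c
l(J) = 3 (l(J) = 2 + 1 = 3)
Y = 5 (Y = -5 + 10 = 5)
t(n) = -2 + (3 + n)*(17 + n) (t(n) = -2 + (n + 3)*(n + 17) = -2 + (3 + n)*(17 + n))
(a + t(Y))**2 = (123 + (49 + 5**2 + 20*5))**2 = (123 + (49 + 25 + 100))**2 = (123 + 174)**2 = 297**2 = 88209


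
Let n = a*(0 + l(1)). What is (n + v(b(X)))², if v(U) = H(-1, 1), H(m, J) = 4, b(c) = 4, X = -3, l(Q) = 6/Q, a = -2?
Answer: 64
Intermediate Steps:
n = -12 (n = -2*(0 + 6/1) = -2*(0 + 6*1) = -2*(0 + 6) = -2*6 = -12)
v(U) = 4
(n + v(b(X)))² = (-12 + 4)² = (-8)² = 64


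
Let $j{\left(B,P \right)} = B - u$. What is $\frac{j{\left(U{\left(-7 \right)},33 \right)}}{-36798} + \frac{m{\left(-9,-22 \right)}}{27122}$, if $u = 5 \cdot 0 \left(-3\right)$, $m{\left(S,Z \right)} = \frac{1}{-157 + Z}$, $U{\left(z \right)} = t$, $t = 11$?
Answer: $- \frac{13360004}{44662082181} \approx -0.00029914$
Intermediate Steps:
$U{\left(z \right)} = 11$
$u = 0$ ($u = 0 \left(-3\right) = 0$)
$j{\left(B,P \right)} = B$ ($j{\left(B,P \right)} = B - 0 = B + 0 = B$)
$\frac{j{\left(U{\left(-7 \right)},33 \right)}}{-36798} + \frac{m{\left(-9,-22 \right)}}{27122} = \frac{11}{-36798} + \frac{1}{\left(-157 - 22\right) 27122} = 11 \left(- \frac{1}{36798}\right) + \frac{1}{-179} \cdot \frac{1}{27122} = - \frac{11}{36798} - \frac{1}{4854838} = - \frac{13360004}{44662082181}$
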